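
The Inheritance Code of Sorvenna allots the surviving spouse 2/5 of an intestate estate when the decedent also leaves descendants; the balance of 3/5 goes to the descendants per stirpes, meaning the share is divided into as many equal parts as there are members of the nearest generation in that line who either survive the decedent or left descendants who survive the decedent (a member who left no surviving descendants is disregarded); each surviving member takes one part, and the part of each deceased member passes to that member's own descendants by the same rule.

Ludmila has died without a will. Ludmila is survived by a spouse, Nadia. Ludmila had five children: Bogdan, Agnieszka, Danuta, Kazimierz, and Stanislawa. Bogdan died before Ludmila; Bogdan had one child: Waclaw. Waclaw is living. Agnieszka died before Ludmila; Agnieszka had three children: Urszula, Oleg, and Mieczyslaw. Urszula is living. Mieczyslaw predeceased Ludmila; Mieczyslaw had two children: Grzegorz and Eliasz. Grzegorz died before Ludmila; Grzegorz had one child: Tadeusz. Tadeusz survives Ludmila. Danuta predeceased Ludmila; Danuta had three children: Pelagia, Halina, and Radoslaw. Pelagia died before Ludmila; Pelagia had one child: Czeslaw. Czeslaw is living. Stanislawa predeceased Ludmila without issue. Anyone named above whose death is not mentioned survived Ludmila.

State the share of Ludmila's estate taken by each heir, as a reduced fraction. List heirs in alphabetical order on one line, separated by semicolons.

Czeslaw 1/20; Eliasz 1/40; Halina 1/20; Kazimierz 3/20; Nadia 2/5; Oleg 1/20; Radoslaw 1/20; Tadeusz 1/40; Urszula 1/20; Waclaw 3/20

Nadia, as surviving spouse, takes 2/5.
The remaining 3/5 passes to Ludmila's descendants per stirpes.
Stanislawa left no surviving issue, so that branch lapses and is disregarded.
The 3/5 is divided into 4 equal shares of 3/20 among Bogdan, Agnieszka, Danuta, Kazimierz.
Bogdan predeceased; the 3/20 allotted to Bogdan's branch passes to Bogdan's issue by representation.
Waclaw is the sole taker at this level and receives the full 3/20.
Agnieszka predeceased; the 3/20 allotted to Agnieszka's branch passes to Agnieszka's issue by representation.
The 3/20 is divided into 3 equal shares of 1/20 among Urszula, Oleg, Mieczyslaw.
Urszula is living and takes 1/20.
Oleg is living and takes 1/20.
Mieczyslaw predeceased; the 1/20 allotted to Mieczyslaw's branch passes to Mieczyslaw's issue by representation.
The 1/20 is divided into 2 equal shares of 1/40 among Grzegorz, Eliasz.
Grzegorz predeceased; the 1/40 allotted to Grzegorz's branch passes to Grzegorz's issue by representation.
Tadeusz is the sole taker at this level and receives the full 1/40.
Eliasz is living and takes 1/40.
Danuta predeceased; the 3/20 allotted to Danuta's branch passes to Danuta's issue by representation.
The 3/20 is divided into 3 equal shares of 1/20 among Pelagia, Halina, Radoslaw.
Pelagia predeceased; the 1/20 allotted to Pelagia's branch passes to Pelagia's issue by representation.
Czeslaw is the sole taker at this level and receives the full 1/20.
Halina is living and takes 1/20.
Radoslaw is living and takes 1/20.
Kazimierz is living and takes 3/20.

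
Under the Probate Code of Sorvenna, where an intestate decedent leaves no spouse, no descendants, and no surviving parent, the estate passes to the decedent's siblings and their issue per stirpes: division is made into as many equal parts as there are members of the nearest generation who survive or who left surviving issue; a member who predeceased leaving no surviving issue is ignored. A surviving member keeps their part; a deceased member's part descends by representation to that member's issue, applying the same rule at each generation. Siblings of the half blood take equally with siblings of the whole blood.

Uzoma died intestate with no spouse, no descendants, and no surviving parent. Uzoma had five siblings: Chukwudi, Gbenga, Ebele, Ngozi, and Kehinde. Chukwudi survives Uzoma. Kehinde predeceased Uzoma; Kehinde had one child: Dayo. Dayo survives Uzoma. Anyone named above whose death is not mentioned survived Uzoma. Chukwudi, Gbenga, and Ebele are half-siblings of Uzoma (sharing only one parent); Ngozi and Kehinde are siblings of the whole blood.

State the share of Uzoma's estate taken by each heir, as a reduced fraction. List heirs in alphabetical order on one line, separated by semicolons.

Chukwudi 1/5; Dayo 1/5; Ebele 1/5; Gbenga 1/5; Ngozi 1/5

No spouse, descendants, or parent survives, so the estate passes to Uzoma's siblings per stirpes.
Half-blood and whole-blood siblings take equally under the stated rule.
The estate is divided into 5 equal shares of 1/5 among Chukwudi, Gbenga, Ebele, Ngozi, Kehinde.
Chukwudi is living and takes 1/5.
Gbenga is living and takes 1/5.
Ebele is living and takes 1/5.
Ngozi is living and takes 1/5.
Kehinde predeceased; the 1/5 allotted to Kehinde's branch passes to Kehinde's issue by representation.
Dayo is the sole taker at this level and receives the full 1/5.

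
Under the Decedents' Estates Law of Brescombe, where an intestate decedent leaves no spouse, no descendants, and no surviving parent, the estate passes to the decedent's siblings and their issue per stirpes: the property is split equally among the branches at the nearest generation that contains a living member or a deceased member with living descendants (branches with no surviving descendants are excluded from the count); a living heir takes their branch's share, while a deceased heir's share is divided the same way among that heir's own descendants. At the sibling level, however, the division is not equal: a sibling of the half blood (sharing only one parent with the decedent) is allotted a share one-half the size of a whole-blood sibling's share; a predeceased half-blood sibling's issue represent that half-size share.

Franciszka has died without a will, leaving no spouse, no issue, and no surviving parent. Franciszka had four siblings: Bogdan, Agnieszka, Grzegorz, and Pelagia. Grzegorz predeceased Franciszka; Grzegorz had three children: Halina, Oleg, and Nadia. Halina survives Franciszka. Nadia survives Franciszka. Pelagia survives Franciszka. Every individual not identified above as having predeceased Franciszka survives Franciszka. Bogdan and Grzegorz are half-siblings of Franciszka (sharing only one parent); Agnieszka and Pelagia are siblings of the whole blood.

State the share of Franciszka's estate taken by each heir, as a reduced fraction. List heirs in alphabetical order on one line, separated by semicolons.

Agnieszka 1/3; Bogdan 1/6; Halina 1/18; Nadia 1/18; Oleg 1/18; Pelagia 1/3

No spouse, descendants, or parent survives, so the estate passes to Franciszka's siblings per stirpes.
Half-blood siblings count for one-half the weight of whole-blood siblings at the initial division.
Dividing 1 in proportion to weights (total weight 3): Bogdan (weight 1/2) → 1/6; Agnieszka (weight 1) → 1/3; Grzegorz (weight 1/2) → 1/6; Pelagia (weight 1) → 1/3.
Bogdan is living and takes 1/6.
Agnieszka is living and takes 1/3.
Grzegorz predeceased; the 1/6 allotted to Grzegorz's branch passes to Grzegorz's issue by representation.
The 1/6 is divided into 3 equal shares of 1/18 among Halina, Oleg, Nadia.
Halina is living and takes 1/18.
Oleg is living and takes 1/18.
Nadia is living and takes 1/18.
Pelagia is living and takes 1/3.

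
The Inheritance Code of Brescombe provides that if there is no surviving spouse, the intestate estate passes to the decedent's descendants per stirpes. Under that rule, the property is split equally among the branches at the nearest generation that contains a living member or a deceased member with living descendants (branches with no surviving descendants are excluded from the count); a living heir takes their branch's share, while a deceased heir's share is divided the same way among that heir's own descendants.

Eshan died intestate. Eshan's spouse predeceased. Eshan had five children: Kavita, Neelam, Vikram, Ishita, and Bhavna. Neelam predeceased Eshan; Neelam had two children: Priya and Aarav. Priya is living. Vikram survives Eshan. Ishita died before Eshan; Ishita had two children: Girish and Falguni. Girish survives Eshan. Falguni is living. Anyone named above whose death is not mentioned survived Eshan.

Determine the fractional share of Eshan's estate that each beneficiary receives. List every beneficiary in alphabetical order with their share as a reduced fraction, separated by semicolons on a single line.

There is no surviving spouse, so the entire estate passes to Eshan's descendants per stirpes.
The estate is divided into 5 equal shares of 1/5 among Kavita, Neelam, Vikram, Ishita, Bhavna.
Kavita is living and takes 1/5.
Neelam predeceased; the 1/5 allotted to Neelam's branch passes to Neelam's issue by representation.
The 1/5 is divided into 2 equal shares of 1/10 among Priya, Aarav.
Priya is living and takes 1/10.
Aarav is living and takes 1/10.
Vikram is living and takes 1/5.
Ishita predeceased; the 1/5 allotted to Ishita's branch passes to Ishita's issue by representation.
The 1/5 is divided into 2 equal shares of 1/10 among Girish, Falguni.
Girish is living and takes 1/10.
Falguni is living and takes 1/10.
Bhavna is living and takes 1/5.

Aarav 1/10; Bhavna 1/5; Falguni 1/10; Girish 1/10; Kavita 1/5; Priya 1/10; Vikram 1/5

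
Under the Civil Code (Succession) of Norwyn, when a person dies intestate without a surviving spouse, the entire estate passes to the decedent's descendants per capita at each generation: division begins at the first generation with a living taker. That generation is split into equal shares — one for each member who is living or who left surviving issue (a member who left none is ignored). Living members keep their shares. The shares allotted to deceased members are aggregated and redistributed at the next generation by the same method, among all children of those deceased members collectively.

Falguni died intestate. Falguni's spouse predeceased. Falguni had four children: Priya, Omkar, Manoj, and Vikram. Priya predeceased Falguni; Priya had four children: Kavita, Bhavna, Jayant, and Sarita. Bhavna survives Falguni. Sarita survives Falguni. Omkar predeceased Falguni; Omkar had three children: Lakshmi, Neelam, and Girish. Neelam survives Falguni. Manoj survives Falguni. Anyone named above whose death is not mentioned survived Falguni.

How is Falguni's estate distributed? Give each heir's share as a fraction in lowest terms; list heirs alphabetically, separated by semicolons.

Bhavna 1/14; Girish 1/14; Jayant 1/14; Kavita 1/14; Lakshmi 1/14; Manoj 1/4; Neelam 1/14; Sarita 1/14; Vikram 1/4

There is no surviving spouse, so the entire estate passes to Falguni's descendants per capita at each generation.
At generation 1 (Priya, Omkar, Manoj, Vikram) there are 4 shares of (1)/4 = 1/4 each.
Living: Manoj and Vikram — each takes 1/4.
Deceased: Priya and Omkar. Their combined 1/2 is pooled and carried to generation 2.
At generation 2 (Kavita, Bhavna, Jayant, Sarita, Lakshmi, Neelam, Girish) there are 7 shares of (1/2)/7 = 1/14 each.
Living: Kavita, Bhavna, Jayant, Sarita, Lakshmi, Neelam, and Girish — each takes 1/14.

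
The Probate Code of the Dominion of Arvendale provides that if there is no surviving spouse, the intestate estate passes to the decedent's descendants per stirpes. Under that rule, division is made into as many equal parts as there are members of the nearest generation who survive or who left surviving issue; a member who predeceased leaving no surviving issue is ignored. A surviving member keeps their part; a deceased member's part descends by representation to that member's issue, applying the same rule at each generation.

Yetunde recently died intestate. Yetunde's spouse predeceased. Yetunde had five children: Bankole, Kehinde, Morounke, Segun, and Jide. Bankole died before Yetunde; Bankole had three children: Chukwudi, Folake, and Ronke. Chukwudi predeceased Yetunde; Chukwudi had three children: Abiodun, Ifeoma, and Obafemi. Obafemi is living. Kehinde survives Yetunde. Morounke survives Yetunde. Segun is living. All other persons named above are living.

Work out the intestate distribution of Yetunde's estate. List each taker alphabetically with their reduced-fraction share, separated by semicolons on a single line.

There is no surviving spouse, so the entire estate passes to Yetunde's descendants per stirpes.
The estate is divided into 5 equal shares of 1/5 among Bankole, Kehinde, Morounke, Segun, Jide.
Bankole predeceased; the 1/5 allotted to Bankole's branch passes to Bankole's issue by representation.
The 1/5 is divided into 3 equal shares of 1/15 among Chukwudi, Folake, Ronke.
Chukwudi predeceased; the 1/15 allotted to Chukwudi's branch passes to Chukwudi's issue by representation.
The 1/15 is divided into 3 equal shares of 1/45 among Abiodun, Ifeoma, Obafemi.
Abiodun is living and takes 1/45.
Ifeoma is living and takes 1/45.
Obafemi is living and takes 1/45.
Folake is living and takes 1/15.
Ronke is living and takes 1/15.
Kehinde is living and takes 1/5.
Morounke is living and takes 1/5.
Segun is living and takes 1/5.
Jide is living and takes 1/5.

Abiodun 1/45; Folake 1/15; Ifeoma 1/45; Jide 1/5; Kehinde 1/5; Morounke 1/5; Obafemi 1/45; Ronke 1/15; Segun 1/5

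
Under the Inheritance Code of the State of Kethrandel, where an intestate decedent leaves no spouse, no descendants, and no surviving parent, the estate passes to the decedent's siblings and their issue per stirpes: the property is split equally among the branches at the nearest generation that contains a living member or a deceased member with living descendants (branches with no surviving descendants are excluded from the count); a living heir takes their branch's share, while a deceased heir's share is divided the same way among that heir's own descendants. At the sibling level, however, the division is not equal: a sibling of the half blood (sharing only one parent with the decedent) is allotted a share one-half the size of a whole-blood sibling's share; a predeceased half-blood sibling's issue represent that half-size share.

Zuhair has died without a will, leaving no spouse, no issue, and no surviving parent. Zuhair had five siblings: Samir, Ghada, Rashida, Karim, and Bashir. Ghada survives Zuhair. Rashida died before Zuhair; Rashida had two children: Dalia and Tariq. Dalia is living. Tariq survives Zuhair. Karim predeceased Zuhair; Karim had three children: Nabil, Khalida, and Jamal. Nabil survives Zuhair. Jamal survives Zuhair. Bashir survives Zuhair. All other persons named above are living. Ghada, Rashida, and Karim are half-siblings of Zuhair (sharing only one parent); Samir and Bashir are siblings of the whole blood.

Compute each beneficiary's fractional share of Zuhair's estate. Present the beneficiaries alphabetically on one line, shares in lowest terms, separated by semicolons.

Bashir 2/7; Dalia 1/14; Ghada 1/7; Jamal 1/21; Khalida 1/21; Nabil 1/21; Samir 2/7; Tariq 1/14

No spouse, descendants, or parent survives, so the estate passes to Zuhair's siblings per stirpes.
Half-blood siblings count for one-half the weight of whole-blood siblings at the initial division.
Dividing 1 in proportion to weights (total weight 7/2): Samir (weight 1) → 2/7; Ghada (weight 1/2) → 1/7; Rashida (weight 1/2) → 1/7; Karim (weight 1/2) → 1/7; Bashir (weight 1) → 2/7.
Samir is living and takes 2/7.
Ghada is living and takes 1/7.
Rashida predeceased; the 1/7 allotted to Rashida's branch passes to Rashida's issue by representation.
The 1/7 is divided into 2 equal shares of 1/14 among Dalia, Tariq.
Dalia is living and takes 1/14.
Tariq is living and takes 1/14.
Karim predeceased; the 1/7 allotted to Karim's branch passes to Karim's issue by representation.
The 1/7 is divided into 3 equal shares of 1/21 among Nabil, Khalida, Jamal.
Nabil is living and takes 1/21.
Khalida is living and takes 1/21.
Jamal is living and takes 1/21.
Bashir is living and takes 2/7.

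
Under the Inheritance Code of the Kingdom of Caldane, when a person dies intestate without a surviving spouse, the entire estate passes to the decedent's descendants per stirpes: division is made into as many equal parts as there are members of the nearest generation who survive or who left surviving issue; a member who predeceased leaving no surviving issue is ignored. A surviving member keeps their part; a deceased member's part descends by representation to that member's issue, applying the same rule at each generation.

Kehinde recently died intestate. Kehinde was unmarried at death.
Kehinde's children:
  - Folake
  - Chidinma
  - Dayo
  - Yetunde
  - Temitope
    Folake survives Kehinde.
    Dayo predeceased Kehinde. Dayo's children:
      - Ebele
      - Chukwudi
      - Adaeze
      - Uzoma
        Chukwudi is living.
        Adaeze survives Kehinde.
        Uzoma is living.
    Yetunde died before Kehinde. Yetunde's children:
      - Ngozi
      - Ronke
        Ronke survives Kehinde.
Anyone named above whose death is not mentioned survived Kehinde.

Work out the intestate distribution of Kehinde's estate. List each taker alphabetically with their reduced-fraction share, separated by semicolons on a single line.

Adaeze 1/20; Chidinma 1/5; Chukwudi 1/20; Ebele 1/20; Folake 1/5; Ngozi 1/10; Ronke 1/10; Temitope 1/5; Uzoma 1/20

There is no surviving spouse, so the entire estate passes to Kehinde's descendants per stirpes.
The estate is divided into 5 equal shares of 1/5 among Folake, Chidinma, Dayo, Yetunde, Temitope.
Folake is living and takes 1/5.
Chidinma is living and takes 1/5.
Dayo predeceased; the 1/5 allotted to Dayo's branch passes to Dayo's issue by representation.
The 1/5 is divided into 4 equal shares of 1/20 among Ebele, Chukwudi, Adaeze, Uzoma.
Ebele is living and takes 1/20.
Chukwudi is living and takes 1/20.
Adaeze is living and takes 1/20.
Uzoma is living and takes 1/20.
Yetunde predeceased; the 1/5 allotted to Yetunde's branch passes to Yetunde's issue by representation.
The 1/5 is divided into 2 equal shares of 1/10 among Ngozi, Ronke.
Ngozi is living and takes 1/10.
Ronke is living and takes 1/10.
Temitope is living and takes 1/5.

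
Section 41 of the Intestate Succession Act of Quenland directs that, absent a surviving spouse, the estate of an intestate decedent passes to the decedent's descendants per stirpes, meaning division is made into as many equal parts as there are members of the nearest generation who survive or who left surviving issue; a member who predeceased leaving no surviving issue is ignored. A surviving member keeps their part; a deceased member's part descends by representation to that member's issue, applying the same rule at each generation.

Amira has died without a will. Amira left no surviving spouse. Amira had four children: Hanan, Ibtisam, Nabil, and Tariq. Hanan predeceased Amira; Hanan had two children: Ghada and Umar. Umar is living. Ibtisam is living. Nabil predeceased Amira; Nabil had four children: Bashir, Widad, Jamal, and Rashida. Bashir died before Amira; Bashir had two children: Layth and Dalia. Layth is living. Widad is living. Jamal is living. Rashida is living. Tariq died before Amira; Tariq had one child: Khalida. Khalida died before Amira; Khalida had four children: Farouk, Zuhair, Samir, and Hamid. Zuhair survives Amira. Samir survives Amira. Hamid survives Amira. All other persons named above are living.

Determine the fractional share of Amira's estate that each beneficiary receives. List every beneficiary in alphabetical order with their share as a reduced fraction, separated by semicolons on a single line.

There is no surviving spouse, so the entire estate passes to Amira's descendants per stirpes.
The estate is divided into 4 equal shares of 1/4 among Hanan, Ibtisam, Nabil, Tariq.
Hanan predeceased; the 1/4 allotted to Hanan's branch passes to Hanan's issue by representation.
The 1/4 is divided into 2 equal shares of 1/8 among Ghada, Umar.
Ghada is living and takes 1/8.
Umar is living and takes 1/8.
Ibtisam is living and takes 1/4.
Nabil predeceased; the 1/4 allotted to Nabil's branch passes to Nabil's issue by representation.
The 1/4 is divided into 4 equal shares of 1/16 among Bashir, Widad, Jamal, Rashida.
Bashir predeceased; the 1/16 allotted to Bashir's branch passes to Bashir's issue by representation.
The 1/16 is divided into 2 equal shares of 1/32 among Layth, Dalia.
Layth is living and takes 1/32.
Dalia is living and takes 1/32.
Widad is living and takes 1/16.
Jamal is living and takes 1/16.
Rashida is living and takes 1/16.
Tariq predeceased; the 1/4 allotted to Tariq's branch passes to Tariq's issue by representation.
Khalida's line is the sole branch at this level, so the full 1/4 passes to Khalida's issue by representation.
The 1/4 is divided into 4 equal shares of 1/16 among Farouk, Zuhair, Samir, Hamid.
Farouk is living and takes 1/16.
Zuhair is living and takes 1/16.
Samir is living and takes 1/16.
Hamid is living and takes 1/16.

Dalia 1/32; Farouk 1/16; Ghada 1/8; Hamid 1/16; Ibtisam 1/4; Jamal 1/16; Layth 1/32; Rashida 1/16; Samir 1/16; Umar 1/8; Widad 1/16; Zuhair 1/16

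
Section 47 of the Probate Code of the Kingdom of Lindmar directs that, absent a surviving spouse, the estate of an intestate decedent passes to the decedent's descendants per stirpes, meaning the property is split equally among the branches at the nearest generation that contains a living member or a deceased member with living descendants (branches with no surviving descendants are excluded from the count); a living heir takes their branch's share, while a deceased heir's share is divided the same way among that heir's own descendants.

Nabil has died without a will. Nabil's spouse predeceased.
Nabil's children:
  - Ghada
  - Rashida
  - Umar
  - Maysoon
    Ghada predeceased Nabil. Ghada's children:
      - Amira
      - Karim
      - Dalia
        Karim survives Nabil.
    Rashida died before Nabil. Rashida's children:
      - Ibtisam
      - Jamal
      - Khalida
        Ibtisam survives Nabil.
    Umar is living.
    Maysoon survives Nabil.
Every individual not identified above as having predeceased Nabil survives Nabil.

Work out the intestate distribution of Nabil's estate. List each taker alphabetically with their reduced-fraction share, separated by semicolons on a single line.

There is no surviving spouse, so the entire estate passes to Nabil's descendants per stirpes.
The estate is divided into 4 equal shares of 1/4 among Ghada, Rashida, Umar, Maysoon.
Ghada predeceased; the 1/4 allotted to Ghada's branch passes to Ghada's issue by representation.
The 1/4 is divided into 3 equal shares of 1/12 among Amira, Karim, Dalia.
Amira is living and takes 1/12.
Karim is living and takes 1/12.
Dalia is living and takes 1/12.
Rashida predeceased; the 1/4 allotted to Rashida's branch passes to Rashida's issue by representation.
The 1/4 is divided into 3 equal shares of 1/12 among Ibtisam, Jamal, Khalida.
Ibtisam is living and takes 1/12.
Jamal is living and takes 1/12.
Khalida is living and takes 1/12.
Umar is living and takes 1/4.
Maysoon is living and takes 1/4.

Amira 1/12; Dalia 1/12; Ibtisam 1/12; Jamal 1/12; Karim 1/12; Khalida 1/12; Maysoon 1/4; Umar 1/4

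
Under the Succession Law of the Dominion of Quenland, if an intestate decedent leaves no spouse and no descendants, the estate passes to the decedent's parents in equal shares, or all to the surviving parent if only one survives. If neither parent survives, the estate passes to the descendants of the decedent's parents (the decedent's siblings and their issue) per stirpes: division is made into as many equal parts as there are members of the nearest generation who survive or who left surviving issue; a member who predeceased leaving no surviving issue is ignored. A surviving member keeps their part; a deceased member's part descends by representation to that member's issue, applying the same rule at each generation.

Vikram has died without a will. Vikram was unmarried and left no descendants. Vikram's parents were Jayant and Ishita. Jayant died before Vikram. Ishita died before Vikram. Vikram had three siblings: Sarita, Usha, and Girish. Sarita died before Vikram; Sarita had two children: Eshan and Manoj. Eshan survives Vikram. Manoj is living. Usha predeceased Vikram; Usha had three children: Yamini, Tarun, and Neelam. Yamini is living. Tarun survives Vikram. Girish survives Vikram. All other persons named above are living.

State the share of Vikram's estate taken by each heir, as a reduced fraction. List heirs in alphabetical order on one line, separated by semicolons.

Neither parent survives and there are no descendants, so the estate passes to Vikram's siblings and their issue per stirpes.
The estate is divided into 3 equal shares of 1/3 among Sarita, Usha, Girish.
Sarita predeceased; the 1/3 allotted to Sarita's branch passes to Sarita's issue by representation.
The 1/3 is divided into 2 equal shares of 1/6 among Eshan, Manoj.
Eshan is living and takes 1/6.
Manoj is living and takes 1/6.
Usha predeceased; the 1/3 allotted to Usha's branch passes to Usha's issue by representation.
The 1/3 is divided into 3 equal shares of 1/9 among Yamini, Tarun, Neelam.
Yamini is living and takes 1/9.
Tarun is living and takes 1/9.
Neelam is living and takes 1/9.
Girish is living and takes 1/3.

Eshan 1/6; Girish 1/3; Manoj 1/6; Neelam 1/9; Tarun 1/9; Yamini 1/9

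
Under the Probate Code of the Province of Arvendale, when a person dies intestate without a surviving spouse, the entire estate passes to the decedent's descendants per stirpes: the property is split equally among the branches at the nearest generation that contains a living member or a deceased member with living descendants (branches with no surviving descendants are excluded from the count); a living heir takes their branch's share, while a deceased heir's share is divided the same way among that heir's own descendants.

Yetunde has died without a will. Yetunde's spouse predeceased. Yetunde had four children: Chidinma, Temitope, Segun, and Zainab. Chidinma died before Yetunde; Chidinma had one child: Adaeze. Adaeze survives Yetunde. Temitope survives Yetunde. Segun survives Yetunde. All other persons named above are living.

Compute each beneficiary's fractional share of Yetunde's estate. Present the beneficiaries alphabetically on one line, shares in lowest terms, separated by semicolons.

Adaeze 1/4; Segun 1/4; Temitope 1/4; Zainab 1/4

There is no surviving spouse, so the entire estate passes to Yetunde's descendants per stirpes.
The estate is divided into 4 equal shares of 1/4 among Chidinma, Temitope, Segun, Zainab.
Chidinma predeceased; the 1/4 allotted to Chidinma's branch passes to Chidinma's issue by representation.
Adaeze is the sole taker at this level and receives the full 1/4.
Temitope is living and takes 1/4.
Segun is living and takes 1/4.
Zainab is living and takes 1/4.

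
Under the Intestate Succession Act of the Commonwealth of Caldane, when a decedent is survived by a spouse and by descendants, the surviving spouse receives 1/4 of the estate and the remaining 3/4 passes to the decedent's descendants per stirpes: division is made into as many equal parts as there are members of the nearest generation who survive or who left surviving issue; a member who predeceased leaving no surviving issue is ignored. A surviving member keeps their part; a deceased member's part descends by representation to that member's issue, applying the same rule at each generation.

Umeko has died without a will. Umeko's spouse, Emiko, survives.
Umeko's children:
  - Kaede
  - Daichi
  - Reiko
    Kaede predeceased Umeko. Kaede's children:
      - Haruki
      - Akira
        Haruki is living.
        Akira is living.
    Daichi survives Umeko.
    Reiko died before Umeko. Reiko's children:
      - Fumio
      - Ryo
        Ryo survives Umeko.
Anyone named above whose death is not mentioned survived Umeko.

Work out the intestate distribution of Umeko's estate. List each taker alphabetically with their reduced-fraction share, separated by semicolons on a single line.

Emiko, as surviving spouse, takes 1/4.
The remaining 3/4 passes to Umeko's descendants per stirpes.
The 3/4 is divided into 3 equal shares of 1/4 among Kaede, Daichi, Reiko.
Kaede predeceased; the 1/4 allotted to Kaede's branch passes to Kaede's issue by representation.
The 1/4 is divided into 2 equal shares of 1/8 among Haruki, Akira.
Haruki is living and takes 1/8.
Akira is living and takes 1/8.
Daichi is living and takes 1/4.
Reiko predeceased; the 1/4 allotted to Reiko's branch passes to Reiko's issue by representation.
The 1/4 is divided into 2 equal shares of 1/8 among Fumio, Ryo.
Fumio is living and takes 1/8.
Ryo is living and takes 1/8.

Akira 1/8; Daichi 1/4; Emiko 1/4; Fumio 1/8; Haruki 1/8; Ryo 1/8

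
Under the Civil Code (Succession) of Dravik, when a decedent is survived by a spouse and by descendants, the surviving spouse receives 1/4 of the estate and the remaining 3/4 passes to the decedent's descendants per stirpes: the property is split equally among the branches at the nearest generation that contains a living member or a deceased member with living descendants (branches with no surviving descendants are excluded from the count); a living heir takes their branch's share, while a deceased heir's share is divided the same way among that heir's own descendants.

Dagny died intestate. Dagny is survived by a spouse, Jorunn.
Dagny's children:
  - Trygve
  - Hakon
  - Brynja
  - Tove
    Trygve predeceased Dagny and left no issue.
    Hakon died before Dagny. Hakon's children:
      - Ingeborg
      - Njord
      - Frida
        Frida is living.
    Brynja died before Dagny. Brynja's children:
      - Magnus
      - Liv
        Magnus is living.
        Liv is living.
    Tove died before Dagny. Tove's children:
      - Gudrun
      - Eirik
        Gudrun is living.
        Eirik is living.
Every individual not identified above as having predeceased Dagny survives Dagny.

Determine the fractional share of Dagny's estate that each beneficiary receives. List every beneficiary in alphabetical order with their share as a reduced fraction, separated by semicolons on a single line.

Jorunn, as surviving spouse, takes 1/4.
The remaining 3/4 passes to Dagny's descendants per stirpes.
Trygve left no surviving issue, so that branch lapses and is disregarded.
The 3/4 is divided into 3 equal shares of 1/4 among Hakon, Brynja, Tove.
Hakon predeceased; the 1/4 allotted to Hakon's branch passes to Hakon's issue by representation.
The 1/4 is divided into 3 equal shares of 1/12 among Ingeborg, Njord, Frida.
Ingeborg is living and takes 1/12.
Njord is living and takes 1/12.
Frida is living and takes 1/12.
Brynja predeceased; the 1/4 allotted to Brynja's branch passes to Brynja's issue by representation.
The 1/4 is divided into 2 equal shares of 1/8 among Magnus, Liv.
Magnus is living and takes 1/8.
Liv is living and takes 1/8.
Tove predeceased; the 1/4 allotted to Tove's branch passes to Tove's issue by representation.
The 1/4 is divided into 2 equal shares of 1/8 among Gudrun, Eirik.
Gudrun is living and takes 1/8.
Eirik is living and takes 1/8.

Eirik 1/8; Frida 1/12; Gudrun 1/8; Ingeborg 1/12; Jorunn 1/4; Liv 1/8; Magnus 1/8; Njord 1/12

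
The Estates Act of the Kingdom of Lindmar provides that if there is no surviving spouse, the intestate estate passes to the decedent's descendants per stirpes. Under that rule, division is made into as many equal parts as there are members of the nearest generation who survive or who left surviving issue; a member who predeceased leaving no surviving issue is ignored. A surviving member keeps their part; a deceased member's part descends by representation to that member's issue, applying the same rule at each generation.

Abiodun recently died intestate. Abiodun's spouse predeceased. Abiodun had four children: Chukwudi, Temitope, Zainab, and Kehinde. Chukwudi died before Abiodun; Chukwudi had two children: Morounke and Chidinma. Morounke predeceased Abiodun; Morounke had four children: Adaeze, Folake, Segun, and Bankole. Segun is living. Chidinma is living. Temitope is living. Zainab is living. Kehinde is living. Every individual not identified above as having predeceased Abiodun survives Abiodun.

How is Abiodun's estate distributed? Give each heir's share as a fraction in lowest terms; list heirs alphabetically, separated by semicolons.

There is no surviving spouse, so the entire estate passes to Abiodun's descendants per stirpes.
The estate is divided into 4 equal shares of 1/4 among Chukwudi, Temitope, Zainab, Kehinde.
Chukwudi predeceased; the 1/4 allotted to Chukwudi's branch passes to Chukwudi's issue by representation.
The 1/4 is divided into 2 equal shares of 1/8 among Morounke, Chidinma.
Morounke predeceased; the 1/8 allotted to Morounke's branch passes to Morounke's issue by representation.
The 1/8 is divided into 4 equal shares of 1/32 among Adaeze, Folake, Segun, Bankole.
Adaeze is living and takes 1/32.
Folake is living and takes 1/32.
Segun is living and takes 1/32.
Bankole is living and takes 1/32.
Chidinma is living and takes 1/8.
Temitope is living and takes 1/4.
Zainab is living and takes 1/4.
Kehinde is living and takes 1/4.

Adaeze 1/32; Bankole 1/32; Chidinma 1/8; Folake 1/32; Kehinde 1/4; Segun 1/32; Temitope 1/4; Zainab 1/4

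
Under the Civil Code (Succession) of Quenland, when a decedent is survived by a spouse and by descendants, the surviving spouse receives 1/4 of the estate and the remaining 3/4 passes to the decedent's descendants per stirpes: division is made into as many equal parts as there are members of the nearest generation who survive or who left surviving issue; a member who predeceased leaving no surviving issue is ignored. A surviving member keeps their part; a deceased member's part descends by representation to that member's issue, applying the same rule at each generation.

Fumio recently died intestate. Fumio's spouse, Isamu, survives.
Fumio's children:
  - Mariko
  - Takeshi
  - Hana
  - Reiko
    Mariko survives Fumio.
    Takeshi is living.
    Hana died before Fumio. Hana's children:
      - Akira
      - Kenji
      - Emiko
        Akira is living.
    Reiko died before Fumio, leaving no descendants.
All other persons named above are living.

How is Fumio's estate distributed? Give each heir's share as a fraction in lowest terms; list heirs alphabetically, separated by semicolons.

Isamu, as surviving spouse, takes 1/4.
The remaining 3/4 passes to Fumio's descendants per stirpes.
Reiko left no surviving issue, so that branch lapses and is disregarded.
The 3/4 is divided into 3 equal shares of 1/4 among Mariko, Takeshi, Hana.
Mariko is living and takes 1/4.
Takeshi is living and takes 1/4.
Hana predeceased; the 1/4 allotted to Hana's branch passes to Hana's issue by representation.
The 1/4 is divided into 3 equal shares of 1/12 among Akira, Kenji, Emiko.
Akira is living and takes 1/12.
Kenji is living and takes 1/12.
Emiko is living and takes 1/12.

Akira 1/12; Emiko 1/12; Isamu 1/4; Kenji 1/12; Mariko 1/4; Takeshi 1/4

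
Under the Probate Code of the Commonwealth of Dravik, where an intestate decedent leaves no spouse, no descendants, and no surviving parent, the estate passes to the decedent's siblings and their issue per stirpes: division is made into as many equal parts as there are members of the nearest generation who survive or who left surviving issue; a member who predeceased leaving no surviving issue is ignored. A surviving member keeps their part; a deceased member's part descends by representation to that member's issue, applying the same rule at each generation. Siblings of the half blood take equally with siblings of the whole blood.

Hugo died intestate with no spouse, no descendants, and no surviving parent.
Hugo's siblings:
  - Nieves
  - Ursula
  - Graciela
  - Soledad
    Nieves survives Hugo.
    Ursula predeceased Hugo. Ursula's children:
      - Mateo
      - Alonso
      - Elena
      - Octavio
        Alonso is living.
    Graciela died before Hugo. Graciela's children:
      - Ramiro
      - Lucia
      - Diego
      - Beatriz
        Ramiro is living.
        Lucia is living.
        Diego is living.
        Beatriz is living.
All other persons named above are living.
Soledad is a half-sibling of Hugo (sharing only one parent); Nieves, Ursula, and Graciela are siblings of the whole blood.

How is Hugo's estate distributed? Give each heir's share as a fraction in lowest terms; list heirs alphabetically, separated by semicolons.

No spouse, descendants, or parent survives, so the estate passes to Hugo's siblings per stirpes.
Half-blood and whole-blood siblings take equally under the stated rule.
The estate is divided into 4 equal shares of 1/4 among Nieves, Ursula, Graciela, Soledad.
Nieves is living and takes 1/4.
Ursula predeceased; the 1/4 allotted to Ursula's branch passes to Ursula's issue by representation.
The 1/4 is divided into 4 equal shares of 1/16 among Mateo, Alonso, Elena, Octavio.
Mateo is living and takes 1/16.
Alonso is living and takes 1/16.
Elena is living and takes 1/16.
Octavio is living and takes 1/16.
Graciela predeceased; the 1/4 allotted to Graciela's branch passes to Graciela's issue by representation.
The 1/4 is divided into 4 equal shares of 1/16 among Ramiro, Lucia, Diego, Beatriz.
Ramiro is living and takes 1/16.
Lucia is living and takes 1/16.
Diego is living and takes 1/16.
Beatriz is living and takes 1/16.
Soledad is living and takes 1/4.

Alonso 1/16; Beatriz 1/16; Diego 1/16; Elena 1/16; Lucia 1/16; Mateo 1/16; Nieves 1/4; Octavio 1/16; Ramiro 1/16; Soledad 1/4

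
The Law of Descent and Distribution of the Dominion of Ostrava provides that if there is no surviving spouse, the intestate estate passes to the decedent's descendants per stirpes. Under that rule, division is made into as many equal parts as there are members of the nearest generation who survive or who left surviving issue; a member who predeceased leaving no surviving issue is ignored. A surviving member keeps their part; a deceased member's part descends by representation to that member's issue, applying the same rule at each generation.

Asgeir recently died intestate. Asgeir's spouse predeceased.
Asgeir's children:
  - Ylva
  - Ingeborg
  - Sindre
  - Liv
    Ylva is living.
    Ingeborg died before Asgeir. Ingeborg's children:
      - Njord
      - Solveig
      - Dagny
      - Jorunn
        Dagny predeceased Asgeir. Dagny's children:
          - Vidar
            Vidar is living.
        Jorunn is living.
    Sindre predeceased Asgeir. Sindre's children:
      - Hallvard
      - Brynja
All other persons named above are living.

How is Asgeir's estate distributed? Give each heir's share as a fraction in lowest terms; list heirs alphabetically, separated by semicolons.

There is no surviving spouse, so the entire estate passes to Asgeir's descendants per stirpes.
The estate is divided into 4 equal shares of 1/4 among Ylva, Ingeborg, Sindre, Liv.
Ylva is living and takes 1/4.
Ingeborg predeceased; the 1/4 allotted to Ingeborg's branch passes to Ingeborg's issue by representation.
The 1/4 is divided into 4 equal shares of 1/16 among Njord, Solveig, Dagny, Jorunn.
Njord is living and takes 1/16.
Solveig is living and takes 1/16.
Dagny predeceased; the 1/16 allotted to Dagny's branch passes to Dagny's issue by representation.
Vidar is the sole taker at this level and receives the full 1/16.
Jorunn is living and takes 1/16.
Sindre predeceased; the 1/4 allotted to Sindre's branch passes to Sindre's issue by representation.
The 1/4 is divided into 2 equal shares of 1/8 among Hallvard, Brynja.
Hallvard is living and takes 1/8.
Brynja is living and takes 1/8.
Liv is living and takes 1/4.

Brynja 1/8; Hallvard 1/8; Jorunn 1/16; Liv 1/4; Njord 1/16; Solveig 1/16; Vidar 1/16; Ylva 1/4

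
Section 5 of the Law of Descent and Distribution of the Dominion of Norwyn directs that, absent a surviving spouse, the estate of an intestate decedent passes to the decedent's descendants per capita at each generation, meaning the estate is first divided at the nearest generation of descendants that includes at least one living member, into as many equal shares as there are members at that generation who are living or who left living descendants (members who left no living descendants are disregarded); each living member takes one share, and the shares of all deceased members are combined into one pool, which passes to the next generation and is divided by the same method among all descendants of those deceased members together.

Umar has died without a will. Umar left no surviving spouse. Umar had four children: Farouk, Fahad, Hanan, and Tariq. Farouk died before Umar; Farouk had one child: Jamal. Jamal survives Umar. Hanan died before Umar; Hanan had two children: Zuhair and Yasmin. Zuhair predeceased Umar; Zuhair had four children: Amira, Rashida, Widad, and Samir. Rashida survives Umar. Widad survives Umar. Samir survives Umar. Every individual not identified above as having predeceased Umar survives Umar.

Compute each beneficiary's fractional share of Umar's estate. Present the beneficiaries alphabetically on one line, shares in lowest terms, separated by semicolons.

There is no surviving spouse, so the entire estate passes to Umar's descendants per capita at each generation.
At generation 1 (Farouk, Fahad, Hanan, Tariq) there are 4 shares of (1)/4 = 1/4 each.
Living: Fahad and Tariq — each takes 1/4.
Deceased: Farouk and Hanan. Their combined 1/2 is pooled and carried to generation 2.
At generation 2 (Jamal, Zuhair, Yasmin) there are 3 shares of (1/2)/3 = 1/6 each.
Living: Jamal and Yasmin — each takes 1/6.
Deceased: Zuhair. That 1/6 share is carried to generation 3.
At generation 3 (Amira, Rashida, Widad, Samir) there are 4 shares of (1/6)/4 = 1/24 each.
Living: Amira, Rashida, Widad, and Samir — each takes 1/24.

Amira 1/24; Fahad 1/4; Jamal 1/6; Rashida 1/24; Samir 1/24; Tariq 1/4; Widad 1/24; Yasmin 1/6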